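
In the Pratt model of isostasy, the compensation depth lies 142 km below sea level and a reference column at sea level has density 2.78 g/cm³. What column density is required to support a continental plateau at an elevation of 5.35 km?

2.68 g/cm³

Pratt balance: ρ_ref D = ρ (D + h).
ρ = ρ_ref D/(D + h) = 2.78 × 142 km/(142 km + 5.35 km) = 2.68 g/cm³.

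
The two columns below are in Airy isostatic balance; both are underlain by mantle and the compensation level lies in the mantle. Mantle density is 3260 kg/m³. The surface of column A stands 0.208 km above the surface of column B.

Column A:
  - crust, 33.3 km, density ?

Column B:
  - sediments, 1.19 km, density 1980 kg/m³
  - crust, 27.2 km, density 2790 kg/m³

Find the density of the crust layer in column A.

2810 kg/m³

Take the compensation level at the base of the deeper column (depth z_c below the surface of column A) and equate Σ ρ_i t_i down to z_c; mantle fills any gap and the z_c terms cancel.
Column A: 33.3×ρ + (z_c − 33.3)×3260
Column B: 0.208×0 + 1.19×1980 + 27.2×2790 + (z_c − 0.208 − 28.39)×3260
The z_c×3260 term appears on both sides and cancels. Collect the known terms of each column as K = Σ(ρt)_known − 3260 × (depth of known layers): K_A = 0 − 3260×33.3 = −108558; K_B = 78244.2 − 3260×(0.208 + 28.39) = −14985.28.
Balance: K_A + 33.3×ρ = K_B, so ρ = (K_B − K_A)/33.3 = 93572.7/33.3 = 2810 kg/m³.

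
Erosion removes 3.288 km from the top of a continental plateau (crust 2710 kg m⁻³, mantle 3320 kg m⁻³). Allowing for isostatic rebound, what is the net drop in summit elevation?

Rebound u = e ρ_c/ρ_m = 3.288 km × 2710/3320 = 2.684 km.
Net surface drop = e − u = 3.288 km − 2.684 km = e (ρ_m − ρ_c)/ρ_m = 0.604 km.

0.604 km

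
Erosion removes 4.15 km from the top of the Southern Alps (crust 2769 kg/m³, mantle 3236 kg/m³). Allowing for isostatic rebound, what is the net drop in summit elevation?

Rebound u = e ρ_c/ρ_m = 4.15 km × 2769/3236 = 3.551 km.
Net surface drop = e − u = 4.15 km − 3.551 km = e (ρ_m − ρ_c)/ρ_m = 0.599 km.

0.599 km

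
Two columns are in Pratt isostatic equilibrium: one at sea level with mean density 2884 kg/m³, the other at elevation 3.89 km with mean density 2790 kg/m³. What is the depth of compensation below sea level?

115 km

ρ_ref D = ρ (D + h) → D (ρ_ref − ρ) = ρ h.
D = ρ h/(ρ_ref − ρ) = 2790 × 3.89 km/(2884 − 2790) = 115 km.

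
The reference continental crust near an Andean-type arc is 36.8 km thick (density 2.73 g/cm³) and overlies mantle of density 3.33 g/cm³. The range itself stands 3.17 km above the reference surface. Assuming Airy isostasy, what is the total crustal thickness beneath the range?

54.4 km

Root depth r = h ρ_c / (ρ_m − ρ_c) = 3.17 km × 2.73 / 0.6 = 14.42 km.
Total thickness = T + h + r = 36.8 km + 3.17 km + 14.42 km = 54.4 km.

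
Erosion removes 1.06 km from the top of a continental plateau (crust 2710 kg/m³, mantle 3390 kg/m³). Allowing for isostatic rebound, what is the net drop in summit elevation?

Rebound u = e ρ_c/ρ_m = 1.06 km × 2710/3390 = 0.8474 km.
Net surface drop = e − u = 1.06 km − 0.8474 km = e (ρ_m − ρ_c)/ρ_m = 0.213 km.

0.213 km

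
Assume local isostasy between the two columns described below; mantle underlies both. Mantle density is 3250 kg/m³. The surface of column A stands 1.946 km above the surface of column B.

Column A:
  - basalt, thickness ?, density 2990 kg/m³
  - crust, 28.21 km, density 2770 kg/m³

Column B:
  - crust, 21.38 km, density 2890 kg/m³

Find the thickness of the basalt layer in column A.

Take the compensation level at the base of the deeper column (depth z_c below the surface of column A) and equate Σ ρ_i t_i down to z_c; mantle fills any gap and the z_c terms cancel.
Column A: x×2990 + 28.21×2770 + (z_c − 28.21 − x)×3250
Column B: 1.946×0 + 21.38×2890 + (z_c − 1.946 − 21.38)×3250
The z_c×3250 term appears on both sides and cancels. Collect the known terms of each column as K = Σ(ρt)_known − 3250 × (depth of known layers): K_A = 78141.7 − 3250×28.21 = −13540.8; K_B = 61788.2 − 3250×(1.946 + 21.38) = −14021.3.
Balance: K_A − x×(3250 − 2990) = K_B, so x = (K_A − K_B)/(3250 − 2990) = 480.5/260 = 1.85 km.

1.85 km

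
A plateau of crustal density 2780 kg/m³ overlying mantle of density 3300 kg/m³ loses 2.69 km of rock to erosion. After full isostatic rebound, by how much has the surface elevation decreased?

Rebound u = e ρ_c/ρ_m = 2.69 km × 2780/3300 = 2.266 km.
Net surface drop = e − u = 2.69 km − 2.266 km = e (ρ_m − ρ_c)/ρ_m = 0.424 km.

0.424 km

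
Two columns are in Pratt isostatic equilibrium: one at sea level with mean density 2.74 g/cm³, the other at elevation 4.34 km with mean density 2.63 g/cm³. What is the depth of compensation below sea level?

ρ_ref D = ρ (D + h) → D (ρ_ref − ρ) = ρ h.
D = ρ h/(ρ_ref − ρ) = 2.63 × 4.34 km/(2.74 − 2.63) = 104 km.

104 km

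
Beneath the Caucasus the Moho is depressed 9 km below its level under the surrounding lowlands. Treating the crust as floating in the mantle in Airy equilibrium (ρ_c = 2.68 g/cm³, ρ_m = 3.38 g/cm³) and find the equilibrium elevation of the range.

2.35 km

Equating mass per unit area of the two columns: ρ_c h = (ρ_m − ρ_c) r.
h = r (ρ_m − ρ_c) / ρ_c = 9 km × (3.38 − 2.68) / 2.68 = 2.35 km.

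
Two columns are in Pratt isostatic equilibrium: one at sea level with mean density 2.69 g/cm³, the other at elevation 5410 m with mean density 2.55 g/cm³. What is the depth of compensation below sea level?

98500 m

ρ_ref D = ρ (D + h) → D (ρ_ref − ρ) = ρ h.
D = ρ h/(ρ_ref − ρ) = 2.55 × 5410 m/(2.69 − 2.55) = 98500 m.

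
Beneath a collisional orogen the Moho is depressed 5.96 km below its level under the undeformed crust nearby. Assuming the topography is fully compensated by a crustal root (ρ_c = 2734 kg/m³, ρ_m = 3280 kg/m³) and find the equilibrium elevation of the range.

1.19 km

In Airy isostatic equilibrium: ρ_c h = (ρ_m − ρ_c) r.
h = r (ρ_m − ρ_c) / ρ_c = 5.96 km × (3280 − 2734) / 2734 = 1.19 km.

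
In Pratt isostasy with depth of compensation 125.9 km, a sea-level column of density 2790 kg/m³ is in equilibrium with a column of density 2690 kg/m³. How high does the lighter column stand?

4.68 km

ρ_ref D = ρ (D + h) → h = D (ρ_ref − ρ)/ρ.
h = 125.9 km × (2790 − 2690)/2690 = 4.68 km.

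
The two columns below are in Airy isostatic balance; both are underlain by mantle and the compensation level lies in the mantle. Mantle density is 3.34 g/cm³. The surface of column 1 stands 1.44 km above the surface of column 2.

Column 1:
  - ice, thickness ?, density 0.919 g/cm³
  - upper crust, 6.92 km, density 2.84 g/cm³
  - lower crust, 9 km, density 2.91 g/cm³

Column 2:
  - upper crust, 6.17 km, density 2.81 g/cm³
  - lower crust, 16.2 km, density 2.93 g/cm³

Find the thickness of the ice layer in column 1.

Take the compensation level at the base of the deeper column (depth z_c below the surface of column 1) and equate Σ ρ_i t_i down to z_c; mantle fills any gap and the z_c terms cancel.
Column 1: x×0.919 + 6.92×2.84 + 9×2.91 + (z_c − 15.92 − x)×3.34
Column 2: 1.44×0 + 6.17×2.81 + 16.2×2.93 + (z_c − 1.44 − 22.37)×3.34
The z_c×3.34 term appears on both sides and cancels. Collect the known terms of each column as K = Σ(ρt)_known − 3.34 × (depth of known layers): K_1 = 45.8428 − 3.34×15.92 = −7.33; K_2 = 64.8037 − 3.34×(1.44 + 22.37) = −14.7217.
Balance: K_1 − x×(3.34 − 0.919) = K_2, so x = (K_1 − K_2)/(3.34 − 0.919) = 7.3917/2.421 = 3.05 km.

3.05 km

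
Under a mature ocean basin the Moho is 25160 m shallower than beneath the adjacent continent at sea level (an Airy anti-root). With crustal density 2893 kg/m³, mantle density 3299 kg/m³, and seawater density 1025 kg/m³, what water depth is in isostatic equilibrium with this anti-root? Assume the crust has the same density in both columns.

Replacing a thickness d of crust by seawater at the top must be balanced by replacing crust with mantle at the base: d (ρ_c − ρ_w) = a (ρ_m − ρ_c).
d = a (ρ_m − ρ_c)/(ρ_c − ρ_w) = 25160 m × 406/1868 = 5470 m.

5470 m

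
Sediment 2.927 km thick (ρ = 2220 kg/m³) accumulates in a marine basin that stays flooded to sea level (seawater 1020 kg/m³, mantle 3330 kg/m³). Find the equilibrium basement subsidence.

Submarine loading: the sediment displaces seawater, and the subsidence is in turn flooded, so s (ρ_m − ρ_w) = t (ρ_sed − ρ_w).
s = 2.927 km × (2220 − 1020) / (3330 − 1020) = 1.52 km.

1.52 km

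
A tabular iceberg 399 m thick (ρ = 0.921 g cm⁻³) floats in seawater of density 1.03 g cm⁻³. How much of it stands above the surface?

42.2 m

Floating equilibrium: submerged depth d = t ρ_obj/ρ_fluid = 399 m × 0.921/1.03 = 356.8 m.
Freeboard = t − d = 399 m − 356.8 m = 42.2 m.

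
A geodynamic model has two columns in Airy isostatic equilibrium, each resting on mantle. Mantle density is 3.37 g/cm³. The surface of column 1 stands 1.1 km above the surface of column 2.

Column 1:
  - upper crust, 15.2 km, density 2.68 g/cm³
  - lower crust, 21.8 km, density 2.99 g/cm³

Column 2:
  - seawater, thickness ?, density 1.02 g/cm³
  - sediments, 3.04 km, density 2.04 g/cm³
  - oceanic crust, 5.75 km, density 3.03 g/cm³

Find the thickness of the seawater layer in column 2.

3.86 km

Take the compensation level at the base of the deeper column (depth z_c below the surface of column 1) and equate Σ ρ_i t_i down to z_c; mantle fills any gap and the z_c terms cancel.
Column 1: 15.2×2.68 + 21.8×2.99 + (z_c − 37)×3.37
Column 2: 1.1×0 + x×1.02 + 3.04×2.04 + 5.75×3.03 + (z_c − 1.1 − 8.79 − x)×3.37
The z_c×3.37 term appears on both sides and cancels. Collect the known terms of each column as K = Σ(ρt)_known − 3.37 × (depth of known layers): K_1 = 105.918 − 3.37×37 = −18.772; K_2 = 23.6241 − 3.37×(1.1 + 8.79) = −9.7052.
Balance: K_1 = K_2 − x×(3.37 − 1.02), so x = (K_2 − K_1)/(3.37 − 1.02) = 9.0668/2.35 = 3.86 km.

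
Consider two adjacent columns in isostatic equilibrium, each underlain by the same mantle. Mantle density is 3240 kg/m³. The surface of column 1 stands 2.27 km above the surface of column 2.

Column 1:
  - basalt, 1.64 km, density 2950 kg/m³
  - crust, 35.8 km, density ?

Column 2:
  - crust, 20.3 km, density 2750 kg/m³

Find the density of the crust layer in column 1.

Take the compensation level at the base of the deeper column (depth z_c below the surface of column 1) and equate Σ ρ_i t_i down to z_c; mantle fills any gap and the z_c terms cancel.
Column 1: 1.64×2950 + 35.8×ρ + (z_c − 37.44)×3240
Column 2: 2.27×0 + 20.3×2750 + (z_c − 2.27 − 20.3)×3240
The z_c×3240 term appears on both sides and cancels. Collect the known terms of each column as K = Σ(ρt)_known − 3240 × (depth of known layers): K_1 = 4838 − 3240×37.44 = −116467.6; K_2 = 55825 − 3240×(2.27 + 20.3) = −17301.8.
Balance: K_1 + 35.8×ρ = K_2, so ρ = (K_2 − K_1)/35.8 = 99165.8/35.8 = 2770 kg/m³.

2770 kg/m³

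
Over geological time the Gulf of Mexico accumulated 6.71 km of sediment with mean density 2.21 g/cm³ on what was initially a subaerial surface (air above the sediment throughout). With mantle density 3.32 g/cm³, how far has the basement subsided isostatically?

Subaerial load: s = t ρ_sed / ρ_m = 6.71 km × 2.21/3.32 = 4.47 km.

4.47 km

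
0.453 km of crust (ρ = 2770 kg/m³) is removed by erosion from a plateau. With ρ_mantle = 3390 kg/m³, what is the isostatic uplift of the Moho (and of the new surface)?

Unloading: uplift u = e ρ_c/ρ_m = 0.453 km × 2770/3390 = 0.37 km.

0.37 km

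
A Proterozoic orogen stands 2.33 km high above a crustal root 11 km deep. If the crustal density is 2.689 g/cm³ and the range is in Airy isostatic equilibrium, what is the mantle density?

3.26 g/cm³

Airy balance: ρ_c h = (ρ_m − ρ_c) r → ρ_m = ρ_c (1 + h/r).
ρ_m = 2.689 × (1 + 2.33 km/11 km) = 3.26 g/cm³.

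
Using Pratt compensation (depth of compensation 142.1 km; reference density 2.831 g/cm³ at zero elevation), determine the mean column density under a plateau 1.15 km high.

2.81 g/cm³

Pratt balance: ρ_ref D = ρ (D + h).
ρ = ρ_ref D/(D + h) = 2.831 × 142.1 km/(142.1 km + 1.15 km) = 2.81 g/cm³.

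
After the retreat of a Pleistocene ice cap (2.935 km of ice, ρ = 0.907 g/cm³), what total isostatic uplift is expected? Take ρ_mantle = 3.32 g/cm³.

Removing the load lets mantle flow back in; uplift u satisfies ρ_ice t = ρ_m u.
u = t ρ_ice/ρ_m = 2.935 km × 0.907/3.32 = 0.802 km.

0.802 km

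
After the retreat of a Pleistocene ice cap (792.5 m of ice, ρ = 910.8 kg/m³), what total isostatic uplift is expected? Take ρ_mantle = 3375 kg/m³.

214 m

Removing the load lets mantle flow back in; uplift u satisfies ρ_ice t = ρ_m u.
u = t ρ_ice/ρ_m = 792.5 m × 910.8/3375 = 214 m.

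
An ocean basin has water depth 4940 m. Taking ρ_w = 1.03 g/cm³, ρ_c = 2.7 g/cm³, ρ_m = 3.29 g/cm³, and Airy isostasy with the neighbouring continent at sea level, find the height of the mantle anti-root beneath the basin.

14000 m

By Archimedes' principle applied to the lithosphere: replacing crust with seawater at the top is compensated by replacing crust with mantle at the base: d (ρ_c − ρ_w) = a (ρ_m − ρ_c).
a = d (ρ_c − ρ_w)/(ρ_m − ρ_c) = 4940 m × 1.67/0.59 = 14000 m.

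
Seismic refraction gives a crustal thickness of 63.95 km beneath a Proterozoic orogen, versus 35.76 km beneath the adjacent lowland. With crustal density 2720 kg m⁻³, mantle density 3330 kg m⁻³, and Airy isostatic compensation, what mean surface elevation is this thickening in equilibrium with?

5.16 km

Excess crust Δ = 63.95 km − 35.76 km = 28.19 km, split between elevation h and root r with h + r = Δ.
Airy balance ρ_c h = (ρ_m − ρ_c) r gives r = h ρ_c/(ρ_m − ρ_c), so h (1 + ρ_c/(ρ_m − ρ_c)) = Δ, i.e. h = Δ (ρ_m − ρ_c)/ρ_m.
h = 28.19 km × 610/3330 = 5.16 km.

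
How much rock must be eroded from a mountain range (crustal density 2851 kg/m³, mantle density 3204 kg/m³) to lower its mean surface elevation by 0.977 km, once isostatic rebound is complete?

8.87 km

Net drop Δ = e − u = e − e ρ_c/ρ_m = e (ρ_m − ρ_c)/ρ_m.
e = Δ ρ_m/(ρ_m − ρ_c) = 0.977 km × 3204/353 = 8.87 km.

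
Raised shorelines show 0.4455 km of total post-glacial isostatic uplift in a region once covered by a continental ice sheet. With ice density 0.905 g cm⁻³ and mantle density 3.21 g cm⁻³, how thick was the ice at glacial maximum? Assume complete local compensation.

1.58 km

u = t ρ_ice/ρ_m → t = u ρ_m/ρ_ice = 0.4455 km × 3.21/0.905 = 1.58 km.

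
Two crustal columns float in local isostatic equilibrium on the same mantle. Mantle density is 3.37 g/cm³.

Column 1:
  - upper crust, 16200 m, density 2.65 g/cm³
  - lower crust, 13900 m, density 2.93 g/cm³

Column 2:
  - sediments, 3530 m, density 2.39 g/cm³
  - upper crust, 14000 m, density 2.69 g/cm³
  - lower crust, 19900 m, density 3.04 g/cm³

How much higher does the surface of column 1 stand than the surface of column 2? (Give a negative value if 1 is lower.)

For any compensation level in the mantle, the mantle terms cancel and isostasy reduces to e = (Σt_1 − Σt_2) − (Σ(ρt)_1 − Σ(ρt)_2) / ρ_m.
Σt_1 = 30100 m; Σt_2 = 37430 m; Σ(ρt)_1 = 83657; Σ(ρt)_2 = 106592.7 (in m·g/cm³).
e = (30100 − 37430) − (83657 − 106592.7) / 3.37 = −524 m.

−524 m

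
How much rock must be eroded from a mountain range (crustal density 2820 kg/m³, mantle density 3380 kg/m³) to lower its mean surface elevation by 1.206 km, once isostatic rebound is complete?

Net drop Δ = e − u = e − e ρ_c/ρ_m = e (ρ_m − ρ_c)/ρ_m.
e = Δ ρ_m/(ρ_m − ρ_c) = 1.206 km × 3380/560 = 7.28 km.

7.28 km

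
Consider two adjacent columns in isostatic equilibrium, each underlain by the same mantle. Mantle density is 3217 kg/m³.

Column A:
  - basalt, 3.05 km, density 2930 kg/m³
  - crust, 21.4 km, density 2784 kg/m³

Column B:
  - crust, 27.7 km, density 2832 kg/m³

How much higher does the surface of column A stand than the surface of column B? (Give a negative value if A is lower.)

−0.163 km

For any compensation level in the mantle, the mantle terms cancel and isostasy reduces to e = (Σt_A − Σt_B) − (Σ(ρt)_A − Σ(ρt)_B) / ρ_m.
Σt_A = 24.45 km; Σt_B = 27.7 km; Σ(ρt)_A = 68514.1; Σ(ρt)_B = 78446.4 (in km·kg/m³).
e = (24.45 − 27.7) − (68514.1 − 78446.4) / 3217 = −0.163 km.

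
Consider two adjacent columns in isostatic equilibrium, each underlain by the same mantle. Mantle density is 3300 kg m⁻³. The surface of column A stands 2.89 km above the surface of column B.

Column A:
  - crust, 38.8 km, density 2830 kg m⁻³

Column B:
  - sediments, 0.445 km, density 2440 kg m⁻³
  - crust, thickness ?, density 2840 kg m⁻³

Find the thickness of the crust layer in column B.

18.1 km

Take the compensation level at the base of the deeper column (depth z_c below the surface of column A) and equate Σ ρ_i t_i down to z_c; mantle fills any gap and the z_c terms cancel.
Column A: 38.8×2830 + (z_c − 38.8)×3300
Column B: 2.89×0 + 0.445×2440 + x×2840 + (z_c − 2.89 − 0.445 − x)×3300
The z_c×3300 term appears on both sides and cancels. Collect the known terms of each column as K = Σ(ρt)_known − 3300 × (depth of known layers): K_A = 109804 − 3300×38.8 = −18236; K_B = 1085.8 − 3300×(2.89 + 0.445) = −9919.7.
Balance: K_A = K_B − x×(3300 − 2840), so x = (K_B − K_A)/(3300 − 2840) = 8316.3/460 = 18.1 km.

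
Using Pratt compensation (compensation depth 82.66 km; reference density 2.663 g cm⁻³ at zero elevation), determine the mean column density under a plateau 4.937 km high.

Pratt balance: ρ_ref D = ρ (D + h).
ρ = ρ_ref D/(D + h) = 2.663 × 82.66 km/(82.66 km + 4.937 km) = 2.51 g cm⁻³.

2.51 g cm⁻³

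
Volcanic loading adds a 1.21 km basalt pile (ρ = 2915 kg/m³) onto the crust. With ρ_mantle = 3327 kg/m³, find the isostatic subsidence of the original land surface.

Subaerial loading: s = t ρ_load / ρ_m.
s = 1.21 km × 2915/3327 = 1.06 km.

1.06 km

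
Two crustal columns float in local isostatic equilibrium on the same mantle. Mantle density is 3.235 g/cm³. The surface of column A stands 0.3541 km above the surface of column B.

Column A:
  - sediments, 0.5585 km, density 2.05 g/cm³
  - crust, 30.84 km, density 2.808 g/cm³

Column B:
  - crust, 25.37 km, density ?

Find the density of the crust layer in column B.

2.74 g/cm³

Take the compensation level at the base of the deeper column (depth z_c below the surface of column A) and equate Σ ρ_i t_i down to z_c; mantle fills any gap and the z_c terms cancel.
Column A: 0.5585×2.05 + 30.84×2.808 + (z_c − 31.3985)×3.235
Column B: 0.3541×0 + 25.37×ρ + (z_c − 0.3541 − 25.37)×3.235
The z_c×3.235 term appears on both sides and cancels. Collect the known terms of each column as K = Σ(ρt)_known − 3.235 × (depth of known layers): K_A = 87.743645 − 3.235×31.3985 = −13.8305025; K_B = 0 − 3.235×(0.3541 + 25.37) = −83.2174635.
Balance: K_A = K_B + 25.37×ρ, so ρ = (K_A − K_B)/25.37 = 69.387/25.37 = 2.74 g/cm³.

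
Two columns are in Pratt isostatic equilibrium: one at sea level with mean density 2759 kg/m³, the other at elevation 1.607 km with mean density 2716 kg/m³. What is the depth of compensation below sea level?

ρ_ref D = ρ (D + h) → D (ρ_ref − ρ) = ρ h.
D = ρ h/(ρ_ref − ρ) = 2716 × 1.607 km/(2759 − 2716) = 102 km.

102 km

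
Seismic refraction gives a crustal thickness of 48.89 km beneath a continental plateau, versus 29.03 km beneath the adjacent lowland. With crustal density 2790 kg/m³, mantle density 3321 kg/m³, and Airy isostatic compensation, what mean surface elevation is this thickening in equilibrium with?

3.18 km

Excess crust Δ = 48.89 km − 29.03 km = 19.86 km, split between elevation h and root r with h + r = Δ.
Airy balance ρ_c h = (ρ_m − ρ_c) r gives r = h ρ_c/(ρ_m − ρ_c), so h (1 + ρ_c/(ρ_m − ρ_c)) = Δ, i.e. h = Δ (ρ_m − ρ_c)/ρ_m.
h = 19.86 km × 531/3321 = 3.18 km.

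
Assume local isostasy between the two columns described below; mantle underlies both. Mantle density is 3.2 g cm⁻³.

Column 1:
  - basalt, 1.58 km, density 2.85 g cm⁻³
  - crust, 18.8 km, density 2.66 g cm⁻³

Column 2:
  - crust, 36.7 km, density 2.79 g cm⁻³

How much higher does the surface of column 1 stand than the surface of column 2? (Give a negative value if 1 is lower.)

−1.36 km

For any compensation level in the mantle, the mantle terms cancel and isostasy reduces to e = (Σt_1 − Σt_2) − (Σ(ρt)_1 − Σ(ρt)_2) / ρ_m.
Σt_1 = 20.38 km; Σt_2 = 36.7 km; Σ(ρt)_1 = 54.511; Σ(ρt)_2 = 102.393 (in km·g cm⁻³).
e = (20.38 − 36.7) − (54.511 − 102.393) / 3.2 = −1.36 km.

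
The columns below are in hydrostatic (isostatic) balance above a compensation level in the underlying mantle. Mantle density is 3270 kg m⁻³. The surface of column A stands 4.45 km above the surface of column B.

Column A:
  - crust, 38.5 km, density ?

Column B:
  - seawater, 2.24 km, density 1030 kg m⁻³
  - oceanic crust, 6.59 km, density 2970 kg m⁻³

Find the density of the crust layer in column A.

2710 kg m⁻³

Take the compensation level at the base of the deeper column (depth z_c below the surface of column A) and equate Σ ρ_i t_i down to z_c; mantle fills any gap and the z_c terms cancel.
Column A: 38.5×ρ + (z_c − 38.5)×3270
Column B: 4.45×0 + 2.24×1030 + 6.59×2970 + (z_c − 4.45 − 8.83)×3270
The z_c×3270 term appears on both sides and cancels. Collect the known terms of each column as K = Σ(ρt)_known − 3270 × (depth of known layers): K_A = 0 − 3270×38.5 = −125895; K_B = 21879.5 − 3270×(4.45 + 8.83) = −21546.1.
Balance: K_A + 38.5×ρ = K_B, so ρ = (K_B − K_A)/38.5 = 104349/38.5 = 2710 kg m⁻³.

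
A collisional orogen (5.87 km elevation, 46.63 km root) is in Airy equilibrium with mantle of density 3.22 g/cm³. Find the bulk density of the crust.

ρ_c h = (ρ_m − ρ_c) r → ρ_c (h + r) = ρ_m r → ρ_c = ρ_m r / (h + r).
ρ_c = 3.22 × 46.63 km / (5.87 km + 46.63 km) = 2.86 g/cm³.

2.86 g/cm³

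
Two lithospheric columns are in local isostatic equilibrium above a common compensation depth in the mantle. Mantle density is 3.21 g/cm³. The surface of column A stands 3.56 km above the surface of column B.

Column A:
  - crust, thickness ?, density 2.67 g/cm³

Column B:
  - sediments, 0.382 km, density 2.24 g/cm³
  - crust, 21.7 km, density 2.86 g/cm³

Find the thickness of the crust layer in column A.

35.9 km

Take the compensation level at the base of the deeper column (depth z_c below the surface of column A) and equate Σ ρ_i t_i down to z_c; mantle fills any gap and the z_c terms cancel.
Column A: x×2.67 + (z_c − 0 − x)×3.21
Column B: 3.56×0 + 0.382×2.24 + 21.7×2.86 + (z_c − 3.56 − 22.082)×3.21
The z_c×3.21 term appears on both sides and cancels. Collect the known terms of each column as K = Σ(ρt)_known − 3.21 × (depth of known layers): K_A = 0 − 3.21×0 = 0; K_B = 62.91768 − 3.21×(3.56 + 22.082) = −19.39314.
Balance: K_A − x×(3.21 − 2.67) = K_B, so x = (K_A − K_B)/(3.21 − 2.67) = 19.3931/0.54 = 35.9 km.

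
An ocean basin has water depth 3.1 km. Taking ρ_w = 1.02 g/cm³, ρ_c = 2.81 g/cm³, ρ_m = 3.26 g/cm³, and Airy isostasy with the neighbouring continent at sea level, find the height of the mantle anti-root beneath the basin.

12.3 km

For local isostatic compensation: replacing crust with seawater at the top is compensated by replacing crust with mantle at the base: d (ρ_c − ρ_w) = a (ρ_m − ρ_c).
a = d (ρ_c − ρ_w)/(ρ_m − ρ_c) = 3.1 km × 1.79/0.45 = 12.3 km.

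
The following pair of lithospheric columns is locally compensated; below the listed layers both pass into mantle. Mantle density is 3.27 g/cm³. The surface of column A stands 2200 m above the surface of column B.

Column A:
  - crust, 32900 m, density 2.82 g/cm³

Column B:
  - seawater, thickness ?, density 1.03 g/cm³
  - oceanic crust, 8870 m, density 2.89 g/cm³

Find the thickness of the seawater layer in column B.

1890 m

Take the compensation level at the base of the deeper column (depth z_c below the surface of column A) and equate Σ ρ_i t_i down to z_c; mantle fills any gap and the z_c terms cancel.
Column A: 32900×2.82 + (z_c − 32900)×3.27
Column B: 2200×0 + x×1.03 + 8870×2.89 + (z_c − 2200 − 8870 − x)×3.27
The z_c×3.27 term appears on both sides and cancels. Collect the known terms of each column as K = Σ(ρt)_known − 3.27 × (depth of known layers): K_A = 92778 − 3.27×32900 = −14805; K_B = 25634.3 − 3.27×(2200 + 8870) = −10564.6.
Balance: K_A = K_B − x×(3.27 − 1.03), so x = (K_B − K_A)/(3.27 − 1.03) = 4240.4/2.24 = 1890 m.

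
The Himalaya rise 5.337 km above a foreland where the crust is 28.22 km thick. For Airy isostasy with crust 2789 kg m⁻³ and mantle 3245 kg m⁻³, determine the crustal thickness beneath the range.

Root depth r = h ρ_c / (ρ_m − ρ_c) = 5.337 km × 2789 / 456 = 32.64 km.
Total thickness = T + h + r = 28.22 km + 5.337 km + 32.64 km = 66.2 km.

66.2 km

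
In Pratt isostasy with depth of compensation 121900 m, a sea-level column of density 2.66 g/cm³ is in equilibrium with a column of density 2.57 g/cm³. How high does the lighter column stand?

ρ_ref D = ρ (D + h) → h = D (ρ_ref − ρ)/ρ.
h = 121900 m × (2.66 − 2.57)/2.57 = 4270 m.

4270 m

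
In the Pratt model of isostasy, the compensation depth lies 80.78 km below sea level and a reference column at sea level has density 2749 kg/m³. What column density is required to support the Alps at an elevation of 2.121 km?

2680 kg/m³

Pratt balance: ρ_ref D = ρ (D + h).
ρ = ρ_ref D/(D + h) = 2749 × 80.78 km/(80.78 km + 2.121 km) = 2680 kg/m³.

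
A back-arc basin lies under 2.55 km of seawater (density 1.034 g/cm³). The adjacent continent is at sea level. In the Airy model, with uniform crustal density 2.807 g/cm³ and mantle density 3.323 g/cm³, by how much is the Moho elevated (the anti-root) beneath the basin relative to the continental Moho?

8.76 km

For local isostatic compensation: replacing crust with seawater at the top is compensated by replacing crust with mantle at the base: d (ρ_c − ρ_w) = a (ρ_m − ρ_c).
a = d (ρ_c − ρ_w)/(ρ_m − ρ_c) = 2.55 km × 1.773/0.516 = 8.76 km.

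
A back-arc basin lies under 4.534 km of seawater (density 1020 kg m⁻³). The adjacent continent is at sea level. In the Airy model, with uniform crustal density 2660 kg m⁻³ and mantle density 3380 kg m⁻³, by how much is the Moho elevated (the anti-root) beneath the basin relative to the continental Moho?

10.3 km

Equating mass per unit area of the two columns: replacing crust with seawater at the top is compensated by replacing crust with mantle at the base: d (ρ_c − ρ_w) = a (ρ_m − ρ_c).
a = d (ρ_c − ρ_w)/(ρ_m − ρ_c) = 4.534 km × 1640/720 = 10.3 km.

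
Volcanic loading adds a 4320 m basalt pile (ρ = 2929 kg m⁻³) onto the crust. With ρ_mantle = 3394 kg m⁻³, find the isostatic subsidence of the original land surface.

3730 m

Subaerial loading: s = t ρ_load / ρ_m.
s = 4320 m × 2929/3394 = 3730 m.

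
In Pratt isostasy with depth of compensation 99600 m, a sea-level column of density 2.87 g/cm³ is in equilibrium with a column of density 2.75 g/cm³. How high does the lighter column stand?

4350 m

ρ_ref D = ρ (D + h) → h = D (ρ_ref − ρ)/ρ.
h = 99600 m × (2.87 − 2.75)/2.75 = 4350 m.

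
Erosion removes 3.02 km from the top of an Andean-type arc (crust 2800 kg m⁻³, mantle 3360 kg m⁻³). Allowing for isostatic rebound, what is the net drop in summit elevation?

Rebound u = e ρ_c/ρ_m = 3.02 km × 2800/3360 = 2.517 km.
Net surface drop = e − u = 3.02 km − 2.517 km = e (ρ_m − ρ_c)/ρ_m = 0.503 km.

0.503 km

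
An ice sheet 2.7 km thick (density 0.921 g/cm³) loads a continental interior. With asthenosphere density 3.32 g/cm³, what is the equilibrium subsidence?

Balancing pressure at the compensation depth: the ice load ρ_ice t is balanced by mantle displaced below, ρ_m s.
s = t ρ_ice / ρ_m = 2.7 km × 0.921/3.32 = 0.749 km.

0.749 km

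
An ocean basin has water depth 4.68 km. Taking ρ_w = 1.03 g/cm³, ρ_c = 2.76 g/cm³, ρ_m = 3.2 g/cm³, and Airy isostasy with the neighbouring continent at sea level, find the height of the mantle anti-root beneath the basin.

Balancing pressure at the compensation depth: replacing crust with seawater at the top is compensated by replacing crust with mantle at the base: d (ρ_c − ρ_w) = a (ρ_m − ρ_c).
a = d (ρ_c − ρ_w)/(ρ_m − ρ_c) = 4.68 km × 1.73/0.44 = 18.4 km.

18.4 km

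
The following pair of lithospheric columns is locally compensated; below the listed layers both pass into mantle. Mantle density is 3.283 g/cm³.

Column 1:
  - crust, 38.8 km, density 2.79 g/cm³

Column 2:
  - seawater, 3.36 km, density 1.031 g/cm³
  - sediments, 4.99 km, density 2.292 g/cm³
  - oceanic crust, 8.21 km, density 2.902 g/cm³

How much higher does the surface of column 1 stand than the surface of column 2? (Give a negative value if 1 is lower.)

1.06 km

For any compensation level in the mantle, the mantle terms cancel and isostasy reduces to e = (Σt_1 − Σt_2) − (Σ(ρt)_1 − Σ(ρt)_2) / ρ_m.
Σt_1 = 38.8 km; Σt_2 = 16.56 km; Σ(ρt)_1 = 108.252; Σ(ρt)_2 = 38.72666 (in km·g/cm³).
e = (38.8 − 16.56) − (108.252 − 38.72666) / 3.283 = 1.06 km.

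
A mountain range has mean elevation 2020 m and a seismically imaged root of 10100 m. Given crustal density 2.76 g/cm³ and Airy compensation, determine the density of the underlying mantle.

3.31 g/cm³

Airy balance: ρ_c h = (ρ_m − ρ_c) r → ρ_m = ρ_c (1 + h/r).
ρ_m = 2.76 × (1 + 2020 m/10100 m) = 3.31 g/cm³.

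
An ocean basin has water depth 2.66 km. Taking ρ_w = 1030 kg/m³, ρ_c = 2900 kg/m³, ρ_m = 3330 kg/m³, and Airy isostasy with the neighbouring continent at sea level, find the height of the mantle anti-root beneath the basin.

Isostatic balance requires: replacing crust with seawater at the top is compensated by replacing crust with mantle at the base: d (ρ_c − ρ_w) = a (ρ_m − ρ_c).
a = d (ρ_c − ρ_w)/(ρ_m − ρ_c) = 2.66 km × 1870/430 = 11.6 km.

11.6 km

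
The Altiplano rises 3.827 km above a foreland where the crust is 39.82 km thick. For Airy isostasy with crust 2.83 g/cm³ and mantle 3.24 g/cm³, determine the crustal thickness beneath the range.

Root depth r = h ρ_c / (ρ_m − ρ_c) = 3.827 km × 2.83 / 0.41 = 26.42 km.
Total thickness = T + h + r = 39.82 km + 3.827 km + 26.42 km = 70.1 km.

70.1 km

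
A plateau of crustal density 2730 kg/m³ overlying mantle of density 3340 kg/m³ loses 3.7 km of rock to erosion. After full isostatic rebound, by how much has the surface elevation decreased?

0.676 km

Rebound u = e ρ_c/ρ_m = 3.7 km × 2730/3340 = 3.024 km.
Net surface drop = e − u = 3.7 km − 3.024 km = e (ρ_m − ρ_c)/ρ_m = 0.676 km.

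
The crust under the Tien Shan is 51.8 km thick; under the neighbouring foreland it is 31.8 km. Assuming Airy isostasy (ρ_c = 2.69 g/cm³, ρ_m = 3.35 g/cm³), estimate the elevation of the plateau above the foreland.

Excess crust Δ = 51.8 km − 31.8 km = 20 km, split between elevation h and root r with h + r = Δ.
Airy balance ρ_c h = (ρ_m − ρ_c) r gives r = h ρ_c/(ρ_m − ρ_c), so h (1 + ρ_c/(ρ_m − ρ_c)) = Δ, i.e. h = Δ (ρ_m − ρ_c)/ρ_m.
h = 20 km × 0.66/3.35 = 3.94 km.

3.94 km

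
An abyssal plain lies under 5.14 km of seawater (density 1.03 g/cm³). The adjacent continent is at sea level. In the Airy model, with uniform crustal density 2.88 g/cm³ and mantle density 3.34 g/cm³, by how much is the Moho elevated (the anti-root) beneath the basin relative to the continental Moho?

Balancing pressure at the compensation depth: replacing crust with seawater at the top is compensated by replacing crust with mantle at the base: d (ρ_c − ρ_w) = a (ρ_m − ρ_c).
a = d (ρ_c − ρ_w)/(ρ_m − ρ_c) = 5.14 km × 1.85/0.46 = 20.7 km.

20.7 km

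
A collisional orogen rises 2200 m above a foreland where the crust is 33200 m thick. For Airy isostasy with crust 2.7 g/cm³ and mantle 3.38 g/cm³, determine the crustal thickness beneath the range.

Root depth r = h ρ_c / (ρ_m − ρ_c) = 2200 m × 2.7 / 0.68 = 8735 m.
Total thickness = T + h + r = 33200 m + 2200 m + 8735 m = 44100 m.

44100 m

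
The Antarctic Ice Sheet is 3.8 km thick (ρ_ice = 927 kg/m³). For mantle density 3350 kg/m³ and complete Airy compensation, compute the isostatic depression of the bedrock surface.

By Archimedes' principle applied to the lithosphere: the ice load ρ_ice t is balanced by mantle displaced below, ρ_m s.
s = t ρ_ice / ρ_m = 3.8 km × 927/3350 = 1.05 km.

1.05 km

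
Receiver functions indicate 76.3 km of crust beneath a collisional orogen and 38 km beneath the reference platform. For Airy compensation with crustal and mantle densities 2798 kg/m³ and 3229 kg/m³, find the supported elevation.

5.11 km

Excess crust Δ = 76.3 km − 38 km = 38.3 km, split between elevation h and root r with h + r = Δ.
Airy balance ρ_c h = (ρ_m − ρ_c) r gives r = h ρ_c/(ρ_m − ρ_c), so h (1 + ρ_c/(ρ_m − ρ_c)) = Δ, i.e. h = Δ (ρ_m − ρ_c)/ρ_m.
h = 38.3 km × 431/3229 = 5.11 km.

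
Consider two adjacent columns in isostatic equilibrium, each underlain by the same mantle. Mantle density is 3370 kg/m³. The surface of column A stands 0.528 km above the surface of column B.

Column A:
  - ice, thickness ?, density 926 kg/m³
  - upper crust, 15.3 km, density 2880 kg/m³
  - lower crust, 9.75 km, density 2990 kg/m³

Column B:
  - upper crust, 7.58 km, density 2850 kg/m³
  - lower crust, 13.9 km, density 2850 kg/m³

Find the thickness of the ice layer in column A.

Take the compensation level at the base of the deeper column (depth z_c below the surface of column A) and equate Σ ρ_i t_i down to z_c; mantle fills any gap and the z_c terms cancel.
Column A: x×926 + 15.3×2880 + 9.75×2990 + (z_c − 25.05 − x)×3370
Column B: 0.528×0 + 7.58×2850 + 13.9×2850 + (z_c − 0.528 − 21.48)×3370
The z_c×3370 term appears on both sides and cancels. Collect the known terms of each column as K = Σ(ρt)_known − 3370 × (depth of known layers): K_A = 73216.5 − 3370×25.05 = −11202; K_B = 61218 − 3370×(0.528 + 21.48) = −12948.96.
Balance: K_A − x×(3370 − 926) = K_B, so x = (K_A − K_B)/(3370 − 926) = 1746.96/2444 = 0.715 km.

0.715 km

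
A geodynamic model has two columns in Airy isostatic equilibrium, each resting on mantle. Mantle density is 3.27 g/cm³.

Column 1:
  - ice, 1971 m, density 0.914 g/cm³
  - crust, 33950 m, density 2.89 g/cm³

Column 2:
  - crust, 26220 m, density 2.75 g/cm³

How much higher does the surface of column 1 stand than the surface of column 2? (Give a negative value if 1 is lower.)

1200 m

For any compensation level in the mantle, the mantle terms cancel and isostasy reduces to e = (Σt_1 − Σt_2) − (Σ(ρt)_1 − Σ(ρt)_2) / ρ_m.
Σt_1 = 35921 m; Σt_2 = 26220 m; Σ(ρt)_1 = 99916.994; Σ(ρt)_2 = 72105 (in m·g/cm³).
e = (35921 − 26220) − (99916.994 − 72105) / 3.27 = 1200 m.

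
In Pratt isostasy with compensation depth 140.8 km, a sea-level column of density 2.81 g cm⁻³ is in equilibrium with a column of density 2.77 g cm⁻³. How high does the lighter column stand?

2.03 km

ρ_ref D = ρ (D + h) → h = D (ρ_ref − ρ)/ρ.
h = 140.8 km × (2.81 − 2.77)/2.77 = 2.03 km.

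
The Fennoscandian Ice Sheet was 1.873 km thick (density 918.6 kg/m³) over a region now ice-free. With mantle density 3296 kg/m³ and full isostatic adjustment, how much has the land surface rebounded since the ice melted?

0.522 km

Removing the load lets mantle flow back in; uplift u satisfies ρ_ice t = ρ_m u.
u = t ρ_ice/ρ_m = 1.873 km × 918.6/3296 = 0.522 km.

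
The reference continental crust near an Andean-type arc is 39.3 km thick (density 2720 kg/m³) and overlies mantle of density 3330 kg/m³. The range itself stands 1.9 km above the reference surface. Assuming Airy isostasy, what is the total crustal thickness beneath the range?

Root depth r = h ρ_c / (ρ_m − ρ_c) = 1.9 km × 2720 / 610 = 8.472 km.
Total thickness = T + h + r = 39.3 km + 1.9 km + 8.472 km = 49.7 km.

49.7 km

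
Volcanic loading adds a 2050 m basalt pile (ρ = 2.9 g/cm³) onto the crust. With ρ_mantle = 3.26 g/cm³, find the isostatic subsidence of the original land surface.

Subaerial loading: s = t ρ_load / ρ_m.
s = 2050 m × 2.9/3.26 = 1820 m.

1820 m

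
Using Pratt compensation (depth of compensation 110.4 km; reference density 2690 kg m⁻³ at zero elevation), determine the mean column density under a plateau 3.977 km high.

2600 kg m⁻³

Pratt balance: ρ_ref D = ρ (D + h).
ρ = ρ_ref D/(D + h) = 2690 × 110.4 km/(110.4 km + 3.977 km) = 2600 kg m⁻³.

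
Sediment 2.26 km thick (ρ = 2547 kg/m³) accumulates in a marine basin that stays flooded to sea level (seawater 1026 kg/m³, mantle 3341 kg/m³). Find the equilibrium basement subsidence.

1.48 km

Submarine loading: the sediment displaces seawater, and the subsidence is in turn flooded, so s (ρ_m − ρ_w) = t (ρ_sed − ρ_w).
s = 2.26 km × (2547 − 1026) / (3341 − 1026) = 1.48 km.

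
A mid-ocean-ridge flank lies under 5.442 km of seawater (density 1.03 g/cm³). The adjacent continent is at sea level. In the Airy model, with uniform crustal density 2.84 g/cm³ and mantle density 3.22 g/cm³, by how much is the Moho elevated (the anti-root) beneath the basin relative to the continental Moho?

For local isostatic compensation: replacing crust with seawater at the top is compensated by replacing crust with mantle at the base: d (ρ_c − ρ_w) = a (ρ_m − ρ_c).
a = d (ρ_c − ρ_w)/(ρ_m − ρ_c) = 5.442 km × 1.81/0.38 = 25.9 km.

25.9 km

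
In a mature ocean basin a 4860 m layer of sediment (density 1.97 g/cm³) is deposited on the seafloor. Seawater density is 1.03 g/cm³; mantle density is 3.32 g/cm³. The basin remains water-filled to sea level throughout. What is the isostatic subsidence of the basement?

Submarine loading: the sediment displaces seawater, and the subsidence is in turn flooded, so s (ρ_m − ρ_w) = t (ρ_sed − ρ_w).
s = 4860 m × (1.97 − 1.03) / (3.32 − 1.03) = 1990 m.

1990 m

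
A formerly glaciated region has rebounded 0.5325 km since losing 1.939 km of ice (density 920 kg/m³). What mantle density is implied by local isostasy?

3350 kg/m³

ρ_m = ρ_ice t / u = 920 × 1.939 km/0.5325 km = 3350 kg/m³.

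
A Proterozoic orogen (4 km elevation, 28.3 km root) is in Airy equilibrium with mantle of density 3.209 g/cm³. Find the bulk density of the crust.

2.81 g/cm³

ρ_c h = (ρ_m − ρ_c) r → ρ_c (h + r) = ρ_m r → ρ_c = ρ_m r / (h + r).
ρ_c = 3.209 × 28.3 km / (4 km + 28.3 km) = 2.81 g/cm³.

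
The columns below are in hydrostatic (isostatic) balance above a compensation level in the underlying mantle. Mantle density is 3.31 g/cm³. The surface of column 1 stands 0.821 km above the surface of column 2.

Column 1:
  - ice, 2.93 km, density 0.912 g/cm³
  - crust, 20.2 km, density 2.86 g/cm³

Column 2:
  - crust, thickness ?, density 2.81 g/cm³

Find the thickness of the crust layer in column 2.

Take the compensation level at the base of the deeper column (depth z_c below the surface of column 1) and equate Σ ρ_i t_i down to z_c; mantle fills any gap and the z_c terms cancel.
Column 1: 2.93×0.912 + 20.2×2.86 + (z_c − 23.13)×3.31
Column 2: 0.821×0 + x×2.81 + (z_c − 0.821 − 0 − x)×3.31
The z_c×3.31 term appears on both sides and cancels. Collect the known terms of each column as K = Σ(ρt)_known − 3.31 × (depth of known layers): K_1 = 60.44416 − 3.31×23.13 = −16.11614; K_2 = 0 − 3.31×(0.821 + 0) = −2.71751.
Balance: K_1 = K_2 − x×(3.31 − 2.81), so x = (K_2 − K_1)/(3.31 − 2.81) = 13.3986/0.5 = 26.8 km.

26.8 km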